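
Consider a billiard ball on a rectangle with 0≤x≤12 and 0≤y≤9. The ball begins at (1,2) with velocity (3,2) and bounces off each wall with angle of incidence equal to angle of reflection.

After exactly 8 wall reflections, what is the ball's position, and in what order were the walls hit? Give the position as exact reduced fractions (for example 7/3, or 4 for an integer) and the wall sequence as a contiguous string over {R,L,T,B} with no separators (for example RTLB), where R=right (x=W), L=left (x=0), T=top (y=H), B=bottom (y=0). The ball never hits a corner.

1. t=7/2 → T at (23/2,9); v=(3,-2)
2. t=1/6 → R at (12,26/3); v=(-3,-2)
3. t=4 → L at (0,2/3); v=(3,-2)
4. t=1/3 → B at (1,0); v=(3,2)
5. t=11/3 → R at (12,22/3); v=(-3,2)
6. t=5/6 → T at (19/2,9); v=(-3,-2)
7. t=19/6 → L at (0,8/3); v=(3,-2)
8. t=4/3 → B at (4,0); v=(3,2)

Final position: (4,0)
Wall sequence: TRLBRTLB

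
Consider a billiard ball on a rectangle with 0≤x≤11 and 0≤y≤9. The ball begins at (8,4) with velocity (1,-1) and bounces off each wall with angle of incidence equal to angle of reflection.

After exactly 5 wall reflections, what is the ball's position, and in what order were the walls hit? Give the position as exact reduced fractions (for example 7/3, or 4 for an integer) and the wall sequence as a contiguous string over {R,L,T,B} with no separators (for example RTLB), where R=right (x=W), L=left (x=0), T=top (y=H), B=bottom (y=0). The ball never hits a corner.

Final position: (8,0)
Wall sequence: RBTLB

1. t=3 → R at (11,1); v=(-1,-1)
2. t=1 → B at (10,0); v=(-1,1)
3. t=9 → T at (1,9); v=(-1,-1)
4. t=1 → L at (0,8); v=(1,-1)
5. t=8 → B at (8,0); v=(1,1)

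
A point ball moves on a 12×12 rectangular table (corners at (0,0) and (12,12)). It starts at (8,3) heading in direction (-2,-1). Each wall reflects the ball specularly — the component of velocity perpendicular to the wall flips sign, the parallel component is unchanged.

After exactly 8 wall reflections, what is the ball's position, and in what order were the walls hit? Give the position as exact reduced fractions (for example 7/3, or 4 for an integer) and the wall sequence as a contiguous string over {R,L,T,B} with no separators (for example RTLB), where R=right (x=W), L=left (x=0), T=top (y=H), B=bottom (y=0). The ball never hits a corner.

1. t=3 → B at (2,0); v=(-2,1)
2. t=1 → L at (0,1); v=(2,1)
3. t=6 → R at (12,7); v=(-2,1)
4. t=5 → T at (2,12); v=(-2,-1)
5. t=1 → L at (0,11); v=(2,-1)
6. t=6 → R at (12,5); v=(-2,-1)
7. t=5 → B at (2,0); v=(-2,1)
8. t=1 → L at (0,1); v=(2,1)

Final position: (0,1)
Wall sequence: BLRTLRBL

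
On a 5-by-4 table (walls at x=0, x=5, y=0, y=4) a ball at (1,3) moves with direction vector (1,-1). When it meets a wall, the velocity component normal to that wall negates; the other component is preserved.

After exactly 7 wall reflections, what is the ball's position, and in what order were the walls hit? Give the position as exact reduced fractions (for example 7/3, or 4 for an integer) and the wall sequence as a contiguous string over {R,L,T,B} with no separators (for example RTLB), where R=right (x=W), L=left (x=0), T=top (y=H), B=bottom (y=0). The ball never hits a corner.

1. t=3 → B at (4,0); v=(1,1)
2. t=1 → R at (5,1); v=(-1,1)
3. t=3 → T at (2,4); v=(-1,-1)
4. t=2 → L at (0,2); v=(1,-1)
5. t=2 → B at (2,0); v=(1,1)
6. t=3 → R at (5,3); v=(-1,1)
7. t=1 → T at (4,4); v=(-1,-1)

Final position: (4,4)
Wall sequence: BRTLBRT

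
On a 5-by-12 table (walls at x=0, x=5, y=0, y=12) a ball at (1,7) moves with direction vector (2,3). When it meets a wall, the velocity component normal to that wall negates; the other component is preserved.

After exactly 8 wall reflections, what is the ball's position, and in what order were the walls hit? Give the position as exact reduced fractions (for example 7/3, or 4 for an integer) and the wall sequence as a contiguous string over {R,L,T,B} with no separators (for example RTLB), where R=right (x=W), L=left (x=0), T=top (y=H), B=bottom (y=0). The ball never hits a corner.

1. t=5/3 → T at (13/3,12); v=(2,-3)
2. t=1/3 → R at (5,11); v=(-2,-3)
3. t=5/2 → L at (0,7/2); v=(2,-3)
4. t=7/6 → B at (7/3,0); v=(2,3)
5. t=4/3 → R at (5,4); v=(-2,3)
6. t=5/2 → L at (0,23/2); v=(2,3)
7. t=1/6 → T at (1/3,12); v=(2,-3)
8. t=7/3 → R at (5,5); v=(-2,-3)

Final position: (5,5)
Wall sequence: TRLBRLTR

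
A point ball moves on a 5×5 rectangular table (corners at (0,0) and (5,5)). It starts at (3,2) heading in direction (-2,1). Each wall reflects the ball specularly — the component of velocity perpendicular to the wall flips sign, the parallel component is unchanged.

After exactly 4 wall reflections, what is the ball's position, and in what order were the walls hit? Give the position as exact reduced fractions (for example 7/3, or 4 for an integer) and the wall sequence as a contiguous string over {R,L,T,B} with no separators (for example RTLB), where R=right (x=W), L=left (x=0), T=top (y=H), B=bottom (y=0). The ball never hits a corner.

1. t=3/2 → L at (0,7/2); v=(2,1)
2. t=3/2 → T at (3,5); v=(2,-1)
3. t=1 → R at (5,4); v=(-2,-1)
4. t=5/2 → L at (0,3/2); v=(2,-1)

Final position: (0,3/2)
Wall sequence: LTRL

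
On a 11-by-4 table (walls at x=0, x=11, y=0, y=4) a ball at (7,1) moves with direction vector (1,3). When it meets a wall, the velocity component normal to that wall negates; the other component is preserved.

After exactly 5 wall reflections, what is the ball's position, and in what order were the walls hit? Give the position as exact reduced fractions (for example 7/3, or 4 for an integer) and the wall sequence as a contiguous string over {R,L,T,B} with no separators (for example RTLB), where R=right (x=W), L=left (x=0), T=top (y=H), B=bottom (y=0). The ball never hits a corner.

Final position: (10,0)
Wall sequence: TBTRB

1. t=1 → T at (8,4); v=(1,-3)
2. t=4/3 → B at (28/3,0); v=(1,3)
3. t=4/3 → T at (32/3,4); v=(1,-3)
4. t=1/3 → R at (11,3); v=(-1,-3)
5. t=1 → B at (10,0); v=(-1,3)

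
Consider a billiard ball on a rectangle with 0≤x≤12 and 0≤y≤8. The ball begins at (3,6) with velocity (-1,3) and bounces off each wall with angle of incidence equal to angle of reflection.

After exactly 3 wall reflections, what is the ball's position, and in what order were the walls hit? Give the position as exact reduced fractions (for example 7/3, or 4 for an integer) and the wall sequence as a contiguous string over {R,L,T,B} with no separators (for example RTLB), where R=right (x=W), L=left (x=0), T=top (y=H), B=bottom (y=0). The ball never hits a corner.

1. t=2/3 → T at (7/3,8); v=(-1,-3)
2. t=7/3 → L at (0,1); v=(1,-3)
3. t=1/3 → B at (1/3,0); v=(1,3)

Final position: (1/3,0)
Wall sequence: TLB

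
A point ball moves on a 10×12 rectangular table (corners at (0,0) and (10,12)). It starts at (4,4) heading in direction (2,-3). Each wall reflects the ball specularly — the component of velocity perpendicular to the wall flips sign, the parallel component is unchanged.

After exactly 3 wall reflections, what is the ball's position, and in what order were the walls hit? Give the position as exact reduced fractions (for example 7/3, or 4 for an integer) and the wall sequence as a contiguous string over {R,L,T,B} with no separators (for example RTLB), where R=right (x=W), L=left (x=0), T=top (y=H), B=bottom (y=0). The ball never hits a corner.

Final position: (16/3,12)
Wall sequence: BRT

1. t=4/3 → B at (20/3,0); v=(2,3)
2. t=5/3 → R at (10,5); v=(-2,3)
3. t=7/3 → T at (16/3,12); v=(-2,-3)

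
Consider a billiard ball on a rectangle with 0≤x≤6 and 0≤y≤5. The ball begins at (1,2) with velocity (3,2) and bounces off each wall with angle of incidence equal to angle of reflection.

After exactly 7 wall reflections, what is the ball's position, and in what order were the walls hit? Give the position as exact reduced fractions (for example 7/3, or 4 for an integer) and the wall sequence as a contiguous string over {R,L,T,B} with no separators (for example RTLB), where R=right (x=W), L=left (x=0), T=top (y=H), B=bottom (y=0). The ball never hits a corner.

Final position: (0,8/3)
Wall sequence: TRLBRTL

1. t=3/2 → T at (11/2,5); v=(3,-2)
2. t=1/6 → R at (6,14/3); v=(-3,-2)
3. t=2 → L at (0,2/3); v=(3,-2)
4. t=1/3 → B at (1,0); v=(3,2)
5. t=5/3 → R at (6,10/3); v=(-3,2)
6. t=5/6 → T at (7/2,5); v=(-3,-2)
7. t=7/6 → L at (0,8/3); v=(3,-2)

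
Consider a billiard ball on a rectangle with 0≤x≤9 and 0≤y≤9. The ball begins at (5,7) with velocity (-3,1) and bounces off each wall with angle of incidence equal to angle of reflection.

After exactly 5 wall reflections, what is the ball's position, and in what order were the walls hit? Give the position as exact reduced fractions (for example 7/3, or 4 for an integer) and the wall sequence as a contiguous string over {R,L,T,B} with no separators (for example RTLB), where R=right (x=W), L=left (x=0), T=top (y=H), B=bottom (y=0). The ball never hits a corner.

1. t=5/3 → L at (0,26/3); v=(3,1)
2. t=1/3 → T at (1,9); v=(3,-1)
3. t=8/3 → R at (9,19/3); v=(-3,-1)
4. t=3 → L at (0,10/3); v=(3,-1)
5. t=3 → R at (9,1/3); v=(-3,-1)

Final position: (9,1/3)
Wall sequence: LTRLR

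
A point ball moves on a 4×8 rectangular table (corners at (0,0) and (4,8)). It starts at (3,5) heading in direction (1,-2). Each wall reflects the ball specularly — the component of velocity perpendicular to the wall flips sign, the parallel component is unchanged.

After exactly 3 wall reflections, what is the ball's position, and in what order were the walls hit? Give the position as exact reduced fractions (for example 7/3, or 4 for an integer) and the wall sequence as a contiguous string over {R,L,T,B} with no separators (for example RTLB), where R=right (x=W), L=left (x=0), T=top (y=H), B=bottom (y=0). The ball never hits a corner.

1. t=1 → R at (4,3); v=(-1,-2)
2. t=3/2 → B at (5/2,0); v=(-1,2)
3. t=5/2 → L at (0,5); v=(1,2)

Final position: (0,5)
Wall sequence: RBL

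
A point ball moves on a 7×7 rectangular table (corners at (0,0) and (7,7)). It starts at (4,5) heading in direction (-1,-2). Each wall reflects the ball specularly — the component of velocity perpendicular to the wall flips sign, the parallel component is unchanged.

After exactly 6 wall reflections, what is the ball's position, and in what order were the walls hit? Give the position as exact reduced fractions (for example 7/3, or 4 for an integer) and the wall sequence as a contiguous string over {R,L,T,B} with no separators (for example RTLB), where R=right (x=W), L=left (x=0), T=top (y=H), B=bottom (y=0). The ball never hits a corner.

1. t=5/2 → B at (3/2,0); v=(-1,2)
2. t=3/2 → L at (0,3); v=(1,2)
3. t=2 → T at (2,7); v=(1,-2)
4. t=7/2 → B at (11/2,0); v=(1,2)
5. t=3/2 → R at (7,3); v=(-1,2)
6. t=2 → T at (5,7); v=(-1,-2)

Final position: (5,7)
Wall sequence: BLTBRT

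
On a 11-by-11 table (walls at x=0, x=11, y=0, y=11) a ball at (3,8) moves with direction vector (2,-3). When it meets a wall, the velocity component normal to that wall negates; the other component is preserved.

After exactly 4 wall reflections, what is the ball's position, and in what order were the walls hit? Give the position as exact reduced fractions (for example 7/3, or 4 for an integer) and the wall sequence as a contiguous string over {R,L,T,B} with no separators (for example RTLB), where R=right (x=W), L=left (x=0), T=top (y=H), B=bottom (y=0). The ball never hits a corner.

Final position: (0,3/2)
Wall sequence: BRTL

1. t=8/3 → B at (25/3,0); v=(2,3)
2. t=4/3 → R at (11,4); v=(-2,3)
3. t=7/3 → T at (19/3,11); v=(-2,-3)
4. t=19/6 → L at (0,3/2); v=(2,-3)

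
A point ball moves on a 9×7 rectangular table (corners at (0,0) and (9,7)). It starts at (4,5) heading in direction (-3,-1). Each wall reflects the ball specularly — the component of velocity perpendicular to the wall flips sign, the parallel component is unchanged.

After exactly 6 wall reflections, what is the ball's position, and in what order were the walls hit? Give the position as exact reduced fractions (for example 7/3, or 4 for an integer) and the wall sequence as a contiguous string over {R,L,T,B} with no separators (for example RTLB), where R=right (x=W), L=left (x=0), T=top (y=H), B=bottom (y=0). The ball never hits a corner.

1. t=4/3 → L at (0,11/3); v=(3,-1)
2. t=3 → R at (9,2/3); v=(-3,-1)
3. t=2/3 → B at (7,0); v=(-3,1)
4. t=7/3 → L at (0,7/3); v=(3,1)
5. t=3 → R at (9,16/3); v=(-3,1)
6. t=5/3 → T at (4,7); v=(-3,-1)

Final position: (4,7)
Wall sequence: LRBLRT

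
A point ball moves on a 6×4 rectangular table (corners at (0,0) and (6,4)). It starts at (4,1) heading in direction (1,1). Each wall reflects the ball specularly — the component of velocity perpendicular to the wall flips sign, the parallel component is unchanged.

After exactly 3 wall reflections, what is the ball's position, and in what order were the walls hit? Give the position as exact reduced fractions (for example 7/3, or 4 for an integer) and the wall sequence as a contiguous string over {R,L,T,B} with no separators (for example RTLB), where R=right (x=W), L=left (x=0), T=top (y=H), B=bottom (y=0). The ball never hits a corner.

Final position: (1,0)
Wall sequence: RTB

1. t=2 → R at (6,3); v=(-1,1)
2. t=1 → T at (5,4); v=(-1,-1)
3. t=4 → B at (1,0); v=(-1,1)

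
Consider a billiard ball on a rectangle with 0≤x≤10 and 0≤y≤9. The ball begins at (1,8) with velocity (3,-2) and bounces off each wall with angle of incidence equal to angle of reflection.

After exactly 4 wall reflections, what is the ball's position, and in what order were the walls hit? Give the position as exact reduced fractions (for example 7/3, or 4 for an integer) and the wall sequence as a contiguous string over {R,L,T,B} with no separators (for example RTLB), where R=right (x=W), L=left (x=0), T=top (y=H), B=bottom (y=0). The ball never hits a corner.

1. t=3 → R at (10,2); v=(-3,-2)
2. t=1 → B at (7,0); v=(-3,2)
3. t=7/3 → L at (0,14/3); v=(3,2)
4. t=13/6 → T at (13/2,9); v=(3,-2)

Final position: (13/2,9)
Wall sequence: RBLT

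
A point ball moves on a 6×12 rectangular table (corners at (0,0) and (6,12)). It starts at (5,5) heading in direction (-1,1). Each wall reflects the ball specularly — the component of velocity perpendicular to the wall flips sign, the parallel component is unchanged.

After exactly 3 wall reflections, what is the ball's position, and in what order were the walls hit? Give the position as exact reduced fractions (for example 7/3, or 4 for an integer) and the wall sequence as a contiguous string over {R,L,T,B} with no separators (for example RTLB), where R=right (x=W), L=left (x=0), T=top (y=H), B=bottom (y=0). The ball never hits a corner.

Final position: (6,8)
Wall sequence: LTR

1. t=5 → L at (0,10); v=(1,1)
2. t=2 → T at (2,12); v=(1,-1)
3. t=4 → R at (6,8); v=(-1,-1)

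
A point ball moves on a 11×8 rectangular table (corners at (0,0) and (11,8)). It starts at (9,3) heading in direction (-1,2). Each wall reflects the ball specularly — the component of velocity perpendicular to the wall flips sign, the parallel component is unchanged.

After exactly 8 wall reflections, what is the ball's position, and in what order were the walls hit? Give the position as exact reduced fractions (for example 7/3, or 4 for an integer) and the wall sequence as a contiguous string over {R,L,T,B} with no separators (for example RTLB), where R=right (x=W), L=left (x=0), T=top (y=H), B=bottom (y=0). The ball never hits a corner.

Final position: (17/2,0)
Wall sequence: TBLTBTRB

1. t=5/2 → T at (13/2,8); v=(-1,-2)
2. t=4 → B at (5/2,0); v=(-1,2)
3. t=5/2 → L at (0,5); v=(1,2)
4. t=3/2 → T at (3/2,8); v=(1,-2)
5. t=4 → B at (11/2,0); v=(1,2)
6. t=4 → T at (19/2,8); v=(1,-2)
7. t=3/2 → R at (11,5); v=(-1,-2)
8. t=5/2 → B at (17/2,0); v=(-1,2)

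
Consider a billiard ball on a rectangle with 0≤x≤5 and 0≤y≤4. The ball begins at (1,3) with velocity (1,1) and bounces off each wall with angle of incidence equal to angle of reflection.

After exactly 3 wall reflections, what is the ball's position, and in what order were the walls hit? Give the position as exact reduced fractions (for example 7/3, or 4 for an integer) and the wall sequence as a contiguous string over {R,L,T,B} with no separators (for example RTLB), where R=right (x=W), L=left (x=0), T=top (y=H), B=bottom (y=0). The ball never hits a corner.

1. t=1 → T at (2,4); v=(1,-1)
2. t=3 → R at (5,1); v=(-1,-1)
3. t=1 → B at (4,0); v=(-1,1)

Final position: (4,0)
Wall sequence: TRB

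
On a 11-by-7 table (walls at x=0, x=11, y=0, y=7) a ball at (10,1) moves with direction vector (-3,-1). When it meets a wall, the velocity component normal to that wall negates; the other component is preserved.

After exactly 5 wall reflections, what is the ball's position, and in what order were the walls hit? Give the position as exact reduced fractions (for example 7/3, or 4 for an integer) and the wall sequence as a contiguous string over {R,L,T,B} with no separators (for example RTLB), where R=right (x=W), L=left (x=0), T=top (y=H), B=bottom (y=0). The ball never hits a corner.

Final position: (0,13/3)
Wall sequence: BLRTL

1. t=1 → B at (7,0); v=(-3,1)
2. t=7/3 → L at (0,7/3); v=(3,1)
3. t=11/3 → R at (11,6); v=(-3,1)
4. t=1 → T at (8,7); v=(-3,-1)
5. t=8/3 → L at (0,13/3); v=(3,-1)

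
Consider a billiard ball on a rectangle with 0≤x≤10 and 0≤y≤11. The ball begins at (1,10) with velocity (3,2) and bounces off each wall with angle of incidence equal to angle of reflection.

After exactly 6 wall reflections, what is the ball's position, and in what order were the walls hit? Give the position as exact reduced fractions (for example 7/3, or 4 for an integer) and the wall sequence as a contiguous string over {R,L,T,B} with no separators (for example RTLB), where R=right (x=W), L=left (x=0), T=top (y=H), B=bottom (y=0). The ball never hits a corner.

1. t=1/2 → T at (5/2,11); v=(3,-2)
2. t=5/2 → R at (10,6); v=(-3,-2)
3. t=3 → B at (1,0); v=(-3,2)
4. t=1/3 → L at (0,2/3); v=(3,2)
5. t=10/3 → R at (10,22/3); v=(-3,2)
6. t=11/6 → T at (9/2,11); v=(-3,-2)

Final position: (9/2,11)
Wall sequence: TRBLRT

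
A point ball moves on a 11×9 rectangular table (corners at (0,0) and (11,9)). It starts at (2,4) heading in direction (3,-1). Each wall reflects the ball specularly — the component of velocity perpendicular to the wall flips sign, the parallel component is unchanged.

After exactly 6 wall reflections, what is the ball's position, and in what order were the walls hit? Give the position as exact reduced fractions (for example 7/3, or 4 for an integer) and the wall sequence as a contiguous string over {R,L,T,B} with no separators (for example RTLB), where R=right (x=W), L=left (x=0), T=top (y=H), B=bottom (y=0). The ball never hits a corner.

1. t=3 → R at (11,1); v=(-3,-1)
2. t=1 → B at (8,0); v=(-3,1)
3. t=8/3 → L at (0,8/3); v=(3,1)
4. t=11/3 → R at (11,19/3); v=(-3,1)
5. t=8/3 → T at (3,9); v=(-3,-1)
6. t=1 → L at (0,8); v=(3,-1)

Final position: (0,8)
Wall sequence: RBLRTL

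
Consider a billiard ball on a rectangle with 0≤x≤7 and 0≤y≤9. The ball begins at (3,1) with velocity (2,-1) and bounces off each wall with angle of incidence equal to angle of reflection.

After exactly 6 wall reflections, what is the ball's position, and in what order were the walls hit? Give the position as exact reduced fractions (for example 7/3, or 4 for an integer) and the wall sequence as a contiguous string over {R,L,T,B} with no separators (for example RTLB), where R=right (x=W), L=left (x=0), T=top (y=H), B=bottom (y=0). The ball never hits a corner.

Final position: (0,13/2)
Wall sequence: BRLRTL

1. t=1 → B at (5,0); v=(2,1)
2. t=1 → R at (7,1); v=(-2,1)
3. t=7/2 → L at (0,9/2); v=(2,1)
4. t=7/2 → R at (7,8); v=(-2,1)
5. t=1 → T at (5,9); v=(-2,-1)
6. t=5/2 → L at (0,13/2); v=(2,-1)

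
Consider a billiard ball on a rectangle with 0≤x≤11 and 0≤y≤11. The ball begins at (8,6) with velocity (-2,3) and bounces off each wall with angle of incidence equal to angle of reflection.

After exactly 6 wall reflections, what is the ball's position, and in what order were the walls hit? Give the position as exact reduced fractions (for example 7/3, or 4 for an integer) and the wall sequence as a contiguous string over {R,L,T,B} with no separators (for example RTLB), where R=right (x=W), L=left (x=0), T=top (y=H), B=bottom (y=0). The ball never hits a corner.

1. t=5/3 → T at (14/3,11); v=(-2,-3)
2. t=7/3 → L at (0,4); v=(2,-3)
3. t=4/3 → B at (8/3,0); v=(2,3)
4. t=11/3 → T at (10,11); v=(2,-3)
5. t=1/2 → R at (11,19/2); v=(-2,-3)
6. t=19/6 → B at (14/3,0); v=(-2,3)

Final position: (14/3,0)
Wall sequence: TLBTRB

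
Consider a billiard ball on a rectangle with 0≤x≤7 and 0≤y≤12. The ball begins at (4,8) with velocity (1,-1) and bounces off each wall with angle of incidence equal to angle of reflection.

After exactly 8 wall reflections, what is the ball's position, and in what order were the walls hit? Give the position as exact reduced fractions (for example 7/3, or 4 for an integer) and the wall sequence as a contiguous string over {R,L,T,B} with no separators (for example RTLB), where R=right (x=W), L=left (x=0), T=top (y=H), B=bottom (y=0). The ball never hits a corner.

Final position: (6,0)
Wall sequence: RBLRTLRB

1. t=3 → R at (7,5); v=(-1,-1)
2. t=5 → B at (2,0); v=(-1,1)
3. t=2 → L at (0,2); v=(1,1)
4. t=7 → R at (7,9); v=(-1,1)
5. t=3 → T at (4,12); v=(-1,-1)
6. t=4 → L at (0,8); v=(1,-1)
7. t=7 → R at (7,1); v=(-1,-1)
8. t=1 → B at (6,0); v=(-1,1)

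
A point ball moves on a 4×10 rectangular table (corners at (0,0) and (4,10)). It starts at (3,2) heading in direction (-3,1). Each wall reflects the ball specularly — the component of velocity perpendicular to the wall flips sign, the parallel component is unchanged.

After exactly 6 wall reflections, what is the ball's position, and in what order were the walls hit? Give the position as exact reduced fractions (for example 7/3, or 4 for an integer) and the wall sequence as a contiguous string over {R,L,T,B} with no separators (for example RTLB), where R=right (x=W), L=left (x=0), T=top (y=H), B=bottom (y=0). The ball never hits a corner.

Final position: (4,29/3)
Wall sequence: LRLRLR

1. t=1 → L at (0,3); v=(3,1)
2. t=4/3 → R at (4,13/3); v=(-3,1)
3. t=4/3 → L at (0,17/3); v=(3,1)
4. t=4/3 → R at (4,7); v=(-3,1)
5. t=4/3 → L at (0,25/3); v=(3,1)
6. t=4/3 → R at (4,29/3); v=(-3,1)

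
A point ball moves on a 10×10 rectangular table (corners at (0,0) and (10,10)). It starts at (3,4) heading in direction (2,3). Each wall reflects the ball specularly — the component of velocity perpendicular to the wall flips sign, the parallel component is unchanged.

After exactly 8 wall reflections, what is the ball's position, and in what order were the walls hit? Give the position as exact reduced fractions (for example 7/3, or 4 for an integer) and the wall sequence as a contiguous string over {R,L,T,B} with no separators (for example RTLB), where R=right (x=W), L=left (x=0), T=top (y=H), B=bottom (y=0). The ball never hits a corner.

Final position: (19/3,10)
Wall sequence: TRBLTBRT

1. t=2 → T at (7,10); v=(2,-3)
2. t=3/2 → R at (10,11/2); v=(-2,-3)
3. t=11/6 → B at (19/3,0); v=(-2,3)
4. t=19/6 → L at (0,19/2); v=(2,3)
5. t=1/6 → T at (1/3,10); v=(2,-3)
6. t=10/3 → B at (7,0); v=(2,3)
7. t=3/2 → R at (10,9/2); v=(-2,3)
8. t=11/6 → T at (19/3,10); v=(-2,-3)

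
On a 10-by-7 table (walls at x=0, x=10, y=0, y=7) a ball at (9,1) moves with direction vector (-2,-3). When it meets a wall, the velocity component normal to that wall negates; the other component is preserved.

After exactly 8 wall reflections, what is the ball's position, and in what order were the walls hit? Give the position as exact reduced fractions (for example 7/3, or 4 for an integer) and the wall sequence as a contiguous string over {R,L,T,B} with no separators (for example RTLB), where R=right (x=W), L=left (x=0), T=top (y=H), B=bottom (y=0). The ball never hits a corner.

Final position: (5,7)
Wall sequence: BTLBTRBT

1. t=1/3 → B at (25/3,0); v=(-2,3)
2. t=7/3 → T at (11/3,7); v=(-2,-3)
3. t=11/6 → L at (0,3/2); v=(2,-3)
4. t=1/2 → B at (1,0); v=(2,3)
5. t=7/3 → T at (17/3,7); v=(2,-3)
6. t=13/6 → R at (10,1/2); v=(-2,-3)
7. t=1/6 → B at (29/3,0); v=(-2,3)
8. t=7/3 → T at (5,7); v=(-2,-3)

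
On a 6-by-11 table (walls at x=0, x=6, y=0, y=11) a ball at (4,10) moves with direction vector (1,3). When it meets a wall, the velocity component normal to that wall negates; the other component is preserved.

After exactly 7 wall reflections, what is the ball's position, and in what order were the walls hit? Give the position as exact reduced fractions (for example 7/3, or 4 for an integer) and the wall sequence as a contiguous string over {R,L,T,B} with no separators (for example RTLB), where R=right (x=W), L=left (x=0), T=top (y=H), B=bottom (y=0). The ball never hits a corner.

1. t=1/3 → T at (13/3,11); v=(1,-3)
2. t=5/3 → R at (6,6); v=(-1,-3)
3. t=2 → B at (4,0); v=(-1,3)
4. t=11/3 → T at (1/3,11); v=(-1,-3)
5. t=1/3 → L at (0,10); v=(1,-3)
6. t=10/3 → B at (10/3,0); v=(1,3)
7. t=8/3 → R at (6,8); v=(-1,3)

Final position: (6,8)
Wall sequence: TRBTLBR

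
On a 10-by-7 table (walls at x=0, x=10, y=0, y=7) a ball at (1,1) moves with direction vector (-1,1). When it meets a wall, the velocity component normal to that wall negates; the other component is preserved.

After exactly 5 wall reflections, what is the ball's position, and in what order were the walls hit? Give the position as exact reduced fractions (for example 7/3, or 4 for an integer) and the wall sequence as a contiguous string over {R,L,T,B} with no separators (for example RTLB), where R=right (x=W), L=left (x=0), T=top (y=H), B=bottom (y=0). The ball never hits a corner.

1. t=1 → L at (0,2); v=(1,1)
2. t=5 → T at (5,7); v=(1,-1)
3. t=5 → R at (10,2); v=(-1,-1)
4. t=2 → B at (8,0); v=(-1,1)
5. t=7 → T at (1,7); v=(-1,-1)

Final position: (1,7)
Wall sequence: LTRBT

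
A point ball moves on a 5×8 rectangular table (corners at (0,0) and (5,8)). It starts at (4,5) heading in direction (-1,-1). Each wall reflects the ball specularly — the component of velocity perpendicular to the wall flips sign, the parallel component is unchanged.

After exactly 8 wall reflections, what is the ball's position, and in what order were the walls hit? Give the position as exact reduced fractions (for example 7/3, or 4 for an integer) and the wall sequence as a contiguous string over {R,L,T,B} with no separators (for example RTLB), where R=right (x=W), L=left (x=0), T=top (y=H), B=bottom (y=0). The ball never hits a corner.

1. t=4 → L at (0,1); v=(1,-1)
2. t=1 → B at (1,0); v=(1,1)
3. t=4 → R at (5,4); v=(-1,1)
4. t=4 → T at (1,8); v=(-1,-1)
5. t=1 → L at (0,7); v=(1,-1)
6. t=5 → R at (5,2); v=(-1,-1)
7. t=2 → B at (3,0); v=(-1,1)
8. t=3 → L at (0,3); v=(1,1)

Final position: (0,3)
Wall sequence: LBRTLRBL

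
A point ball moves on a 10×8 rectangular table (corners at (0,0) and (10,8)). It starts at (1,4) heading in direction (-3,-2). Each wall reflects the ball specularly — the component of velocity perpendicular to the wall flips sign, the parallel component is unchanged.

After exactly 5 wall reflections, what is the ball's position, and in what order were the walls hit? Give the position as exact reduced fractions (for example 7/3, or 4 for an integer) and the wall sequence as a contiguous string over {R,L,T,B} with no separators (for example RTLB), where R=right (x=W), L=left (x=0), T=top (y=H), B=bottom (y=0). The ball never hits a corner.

Final position: (0,6)
Wall sequence: LBRTL

1. t=1/3 → L at (0,10/3); v=(3,-2)
2. t=5/3 → B at (5,0); v=(3,2)
3. t=5/3 → R at (10,10/3); v=(-3,2)
4. t=7/3 → T at (3,8); v=(-3,-2)
5. t=1 → L at (0,6); v=(3,-2)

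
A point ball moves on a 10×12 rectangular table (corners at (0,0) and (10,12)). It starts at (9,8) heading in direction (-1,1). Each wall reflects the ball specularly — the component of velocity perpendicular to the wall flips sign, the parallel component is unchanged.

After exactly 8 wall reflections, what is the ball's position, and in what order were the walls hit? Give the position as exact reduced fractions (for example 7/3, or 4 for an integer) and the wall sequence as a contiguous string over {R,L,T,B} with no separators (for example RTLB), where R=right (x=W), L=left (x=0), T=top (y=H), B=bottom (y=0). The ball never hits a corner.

Final position: (9,0)
Wall sequence: TLBRTLRB

1. t=4 → T at (5,12); v=(-1,-1)
2. t=5 → L at (0,7); v=(1,-1)
3. t=7 → B at (7,0); v=(1,1)
4. t=3 → R at (10,3); v=(-1,1)
5. t=9 → T at (1,12); v=(-1,-1)
6. t=1 → L at (0,11); v=(1,-1)
7. t=10 → R at (10,1); v=(-1,-1)
8. t=1 → B at (9,0); v=(-1,1)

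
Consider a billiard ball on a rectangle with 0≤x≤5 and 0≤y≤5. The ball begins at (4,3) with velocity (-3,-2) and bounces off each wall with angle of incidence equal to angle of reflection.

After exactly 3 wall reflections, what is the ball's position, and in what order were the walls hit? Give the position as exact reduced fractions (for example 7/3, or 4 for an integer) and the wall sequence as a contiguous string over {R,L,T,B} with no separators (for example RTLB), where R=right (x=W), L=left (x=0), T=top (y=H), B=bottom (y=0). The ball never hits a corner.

Final position: (5,3)
Wall sequence: LBR

1. t=4/3 → L at (0,1/3); v=(3,-2)
2. t=1/6 → B at (1/2,0); v=(3,2)
3. t=3/2 → R at (5,3); v=(-3,2)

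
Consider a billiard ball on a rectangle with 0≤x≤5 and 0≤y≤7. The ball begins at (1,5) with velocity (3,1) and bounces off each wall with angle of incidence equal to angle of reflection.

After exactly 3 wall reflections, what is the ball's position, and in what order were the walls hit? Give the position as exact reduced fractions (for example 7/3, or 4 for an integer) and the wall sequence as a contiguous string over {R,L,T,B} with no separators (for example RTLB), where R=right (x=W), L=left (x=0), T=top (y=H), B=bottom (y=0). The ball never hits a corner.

Final position: (0,6)
Wall sequence: RTL

1. t=4/3 → R at (5,19/3); v=(-3,1)
2. t=2/3 → T at (3,7); v=(-3,-1)
3. t=1 → L at (0,6); v=(3,-1)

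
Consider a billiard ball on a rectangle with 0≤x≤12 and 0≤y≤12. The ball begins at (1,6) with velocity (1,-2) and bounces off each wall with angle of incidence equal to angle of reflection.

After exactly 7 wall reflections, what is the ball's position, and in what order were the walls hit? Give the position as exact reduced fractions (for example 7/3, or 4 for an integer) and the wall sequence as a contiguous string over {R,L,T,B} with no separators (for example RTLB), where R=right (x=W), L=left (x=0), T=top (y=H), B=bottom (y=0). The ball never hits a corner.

Final position: (4,0)
Wall sequence: BTRBTLB

1. t=3 → B at (4,0); v=(1,2)
2. t=6 → T at (10,12); v=(1,-2)
3. t=2 → R at (12,8); v=(-1,-2)
4. t=4 → B at (8,0); v=(-1,2)
5. t=6 → T at (2,12); v=(-1,-2)
6. t=2 → L at (0,8); v=(1,-2)
7. t=4 → B at (4,0); v=(1,2)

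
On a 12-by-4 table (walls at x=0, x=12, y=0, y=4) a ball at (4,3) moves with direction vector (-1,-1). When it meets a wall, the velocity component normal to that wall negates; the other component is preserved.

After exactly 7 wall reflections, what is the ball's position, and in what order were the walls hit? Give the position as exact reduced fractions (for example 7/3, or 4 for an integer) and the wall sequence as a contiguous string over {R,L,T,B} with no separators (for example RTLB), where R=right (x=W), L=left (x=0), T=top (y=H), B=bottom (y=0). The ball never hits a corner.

Final position: (9,0)
Wall sequence: BLTBTRB

1. t=3 → B at (1,0); v=(-1,1)
2. t=1 → L at (0,1); v=(1,1)
3. t=3 → T at (3,4); v=(1,-1)
4. t=4 → B at (7,0); v=(1,1)
5. t=4 → T at (11,4); v=(1,-1)
6. t=1 → R at (12,3); v=(-1,-1)
7. t=3 → B at (9,0); v=(-1,1)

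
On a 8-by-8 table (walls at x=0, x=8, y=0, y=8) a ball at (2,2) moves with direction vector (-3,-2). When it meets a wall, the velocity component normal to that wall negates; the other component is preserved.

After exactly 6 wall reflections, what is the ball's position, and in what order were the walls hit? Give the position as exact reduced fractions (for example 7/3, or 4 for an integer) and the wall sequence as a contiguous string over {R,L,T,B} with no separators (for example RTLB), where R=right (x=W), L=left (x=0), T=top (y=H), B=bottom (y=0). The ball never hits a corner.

Final position: (8,2/3)
Wall sequence: LBRTLR

1. t=2/3 → L at (0,2/3); v=(3,-2)
2. t=1/3 → B at (1,0); v=(3,2)
3. t=7/3 → R at (8,14/3); v=(-3,2)
4. t=5/3 → T at (3,8); v=(-3,-2)
5. t=1 → L at (0,6); v=(3,-2)
6. t=8/3 → R at (8,2/3); v=(-3,-2)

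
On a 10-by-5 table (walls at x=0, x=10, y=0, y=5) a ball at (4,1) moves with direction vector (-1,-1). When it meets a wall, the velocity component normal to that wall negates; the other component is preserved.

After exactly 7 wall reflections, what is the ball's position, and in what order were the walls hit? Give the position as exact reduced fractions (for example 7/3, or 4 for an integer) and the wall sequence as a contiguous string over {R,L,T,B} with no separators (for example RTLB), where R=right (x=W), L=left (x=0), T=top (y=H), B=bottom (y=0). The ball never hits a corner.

1. t=1 → B at (3,0); v=(-1,1)
2. t=3 → L at (0,3); v=(1,1)
3. t=2 → T at (2,5); v=(1,-1)
4. t=5 → B at (7,0); v=(1,1)
5. t=3 → R at (10,3); v=(-1,1)
6. t=2 → T at (8,5); v=(-1,-1)
7. t=5 → B at (3,0); v=(-1,1)

Final position: (3,0)
Wall sequence: BLTBRTB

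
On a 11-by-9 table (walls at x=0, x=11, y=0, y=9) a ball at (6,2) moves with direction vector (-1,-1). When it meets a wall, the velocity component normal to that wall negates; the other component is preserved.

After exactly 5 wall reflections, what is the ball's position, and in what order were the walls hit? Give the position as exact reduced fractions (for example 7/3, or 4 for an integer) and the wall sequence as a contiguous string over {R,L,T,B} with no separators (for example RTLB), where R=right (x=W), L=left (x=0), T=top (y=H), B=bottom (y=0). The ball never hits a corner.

1. t=2 → B at (4,0); v=(-1,1)
2. t=4 → L at (0,4); v=(1,1)
3. t=5 → T at (5,9); v=(1,-1)
4. t=6 → R at (11,3); v=(-1,-1)
5. t=3 → B at (8,0); v=(-1,1)

Final position: (8,0)
Wall sequence: BLTRB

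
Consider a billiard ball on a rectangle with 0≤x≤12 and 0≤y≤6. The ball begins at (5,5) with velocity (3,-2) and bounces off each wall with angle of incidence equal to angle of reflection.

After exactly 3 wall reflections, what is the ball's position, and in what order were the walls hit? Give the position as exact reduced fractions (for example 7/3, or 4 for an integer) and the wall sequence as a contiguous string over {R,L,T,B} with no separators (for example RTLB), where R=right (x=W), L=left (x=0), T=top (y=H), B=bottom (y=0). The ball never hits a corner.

1. t=7/3 → R at (12,1/3); v=(-3,-2)
2. t=1/6 → B at (23/2,0); v=(-3,2)
3. t=3 → T at (5/2,6); v=(-3,-2)

Final position: (5/2,6)
Wall sequence: RBT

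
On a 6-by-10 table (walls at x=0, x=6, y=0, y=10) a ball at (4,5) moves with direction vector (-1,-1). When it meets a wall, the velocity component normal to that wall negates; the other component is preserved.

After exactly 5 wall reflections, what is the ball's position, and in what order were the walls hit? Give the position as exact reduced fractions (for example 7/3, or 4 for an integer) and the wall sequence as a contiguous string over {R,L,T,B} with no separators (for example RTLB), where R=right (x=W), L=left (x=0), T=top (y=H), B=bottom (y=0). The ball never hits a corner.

Final position: (0,9)
Wall sequence: LBRTL

1. t=4 → L at (0,1); v=(1,-1)
2. t=1 → B at (1,0); v=(1,1)
3. t=5 → R at (6,5); v=(-1,1)
4. t=5 → T at (1,10); v=(-1,-1)
5. t=1 → L at (0,9); v=(1,-1)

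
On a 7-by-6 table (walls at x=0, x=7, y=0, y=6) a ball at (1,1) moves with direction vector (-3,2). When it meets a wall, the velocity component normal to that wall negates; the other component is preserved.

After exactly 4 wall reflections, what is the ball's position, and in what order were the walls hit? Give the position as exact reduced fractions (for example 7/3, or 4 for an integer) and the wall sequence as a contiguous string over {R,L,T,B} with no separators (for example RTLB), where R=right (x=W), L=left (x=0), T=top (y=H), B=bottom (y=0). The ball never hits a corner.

Final position: (0,1)
Wall sequence: LTRL

1. t=1/3 → L at (0,5/3); v=(3,2)
2. t=13/6 → T at (13/2,6); v=(3,-2)
3. t=1/6 → R at (7,17/3); v=(-3,-2)
4. t=7/3 → L at (0,1); v=(3,-2)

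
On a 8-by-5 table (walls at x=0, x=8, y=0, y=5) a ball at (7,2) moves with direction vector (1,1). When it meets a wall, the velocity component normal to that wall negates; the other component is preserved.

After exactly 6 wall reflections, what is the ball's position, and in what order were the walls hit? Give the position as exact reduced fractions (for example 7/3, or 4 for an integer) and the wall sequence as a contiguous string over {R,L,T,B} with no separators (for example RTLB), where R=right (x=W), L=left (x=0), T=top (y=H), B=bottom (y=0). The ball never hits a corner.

Final position: (8,1)
Wall sequence: RTBLTR

1. t=1 → R at (8,3); v=(-1,1)
2. t=2 → T at (6,5); v=(-1,-1)
3. t=5 → B at (1,0); v=(-1,1)
4. t=1 → L at (0,1); v=(1,1)
5. t=4 → T at (4,5); v=(1,-1)
6. t=4 → R at (8,1); v=(-1,-1)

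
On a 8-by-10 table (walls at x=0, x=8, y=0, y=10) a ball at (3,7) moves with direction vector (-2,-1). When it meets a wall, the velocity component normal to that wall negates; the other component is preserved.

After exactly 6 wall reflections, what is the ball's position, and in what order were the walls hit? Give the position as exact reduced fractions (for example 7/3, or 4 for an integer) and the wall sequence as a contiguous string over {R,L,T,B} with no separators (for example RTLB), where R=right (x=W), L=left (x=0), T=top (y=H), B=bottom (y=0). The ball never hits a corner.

Final position: (1,10)
Wall sequence: LRBLRT

1. t=3/2 → L at (0,11/2); v=(2,-1)
2. t=4 → R at (8,3/2); v=(-2,-1)
3. t=3/2 → B at (5,0); v=(-2,1)
4. t=5/2 → L at (0,5/2); v=(2,1)
5. t=4 → R at (8,13/2); v=(-2,1)
6. t=7/2 → T at (1,10); v=(-2,-1)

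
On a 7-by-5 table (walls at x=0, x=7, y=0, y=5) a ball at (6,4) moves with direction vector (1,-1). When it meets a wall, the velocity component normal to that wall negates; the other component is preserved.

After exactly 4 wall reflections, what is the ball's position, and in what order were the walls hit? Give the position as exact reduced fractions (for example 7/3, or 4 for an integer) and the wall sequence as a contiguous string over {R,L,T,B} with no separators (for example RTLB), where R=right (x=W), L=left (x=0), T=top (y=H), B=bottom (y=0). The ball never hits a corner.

Final position: (1,5)
Wall sequence: RBLT

1. t=1 → R at (7,3); v=(-1,-1)
2. t=3 → B at (4,0); v=(-1,1)
3. t=4 → L at (0,4); v=(1,1)
4. t=1 → T at (1,5); v=(1,-1)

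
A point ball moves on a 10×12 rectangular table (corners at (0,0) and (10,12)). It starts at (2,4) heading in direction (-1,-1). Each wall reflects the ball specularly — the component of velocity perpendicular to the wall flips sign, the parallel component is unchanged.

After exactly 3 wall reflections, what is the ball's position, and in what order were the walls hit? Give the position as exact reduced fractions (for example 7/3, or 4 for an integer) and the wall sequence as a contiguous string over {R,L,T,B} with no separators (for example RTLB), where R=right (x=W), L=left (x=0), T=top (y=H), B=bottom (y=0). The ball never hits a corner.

Final position: (10,8)
Wall sequence: LBR

1. t=2 → L at (0,2); v=(1,-1)
2. t=2 → B at (2,0); v=(1,1)
3. t=8 → R at (10,8); v=(-1,1)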